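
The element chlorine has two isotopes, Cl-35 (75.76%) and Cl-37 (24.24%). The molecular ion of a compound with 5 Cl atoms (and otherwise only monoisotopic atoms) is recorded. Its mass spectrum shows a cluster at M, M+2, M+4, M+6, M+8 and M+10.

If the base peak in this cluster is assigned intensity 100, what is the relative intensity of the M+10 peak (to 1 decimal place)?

(0.7576 + 0.2424)^5 gives M 0.2496, M+2 0.3993, M+4 0.2555, M+6 0.0817, M+8 0.0131, M+10 0.0008; the largest is M+2.
P(M+2) = C(5,1) × 0.7576^4 × 0.2424^1 = 5 × 0.32942751 × 0.2424 = 0.399266 (base)
P(M+10) = C(5,5) × 0.7576^0 × 0.2424^5 = 1 × 1.0000 × 0.00083688 = 0.000837
Relative intensity = 0.000837 / 0.399266 × 100 = 0.2

0.2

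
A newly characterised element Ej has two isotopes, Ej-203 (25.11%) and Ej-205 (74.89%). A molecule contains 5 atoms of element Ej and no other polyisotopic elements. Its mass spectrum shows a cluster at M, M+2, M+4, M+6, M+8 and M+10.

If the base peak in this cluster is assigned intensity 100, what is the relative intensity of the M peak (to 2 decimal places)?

Binomial terms of (0.2511 + 0.7489)^5: M 0.0010, M+2 0.0149, M+4 0.0888, M+6 0.2648, M+8 0.3949, M+10 0.2356 → M+8 is the base peak.
P(M+8) = C(5,4) × 0.2511^1 × 0.7489^4 = 5 × 0.2511 × 0.31455408 = 0.394923 (base)
P(M) = C(5,0) × 0.2511^5 × 0.7489^0 = 1 × 0.00099824 × 1.0000 = 0.000998
Relative intensity = 0.000998 / 0.394923 × 100 = 0.25

0.25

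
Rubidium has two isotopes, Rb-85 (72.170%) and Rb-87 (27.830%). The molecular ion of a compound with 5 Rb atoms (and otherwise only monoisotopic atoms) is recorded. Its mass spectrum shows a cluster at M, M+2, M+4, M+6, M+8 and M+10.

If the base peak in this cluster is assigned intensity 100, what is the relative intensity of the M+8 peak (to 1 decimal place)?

5.7

Term probabilities: M 0.1958, M+2 0.3775, M+4 0.2911, M+6 0.1123, M+8 0.0216, M+10 0.0017. Base peak = M+2.
P(M+2) = C(5,1) × 0.72170^4 × 0.27830^1 = 5 × 0.27128565 × 0.2783 = 0.377494 (base)
P(M+8) = C(5,4) × 0.72170^1 × 0.27830^4 = 5 × 0.7217 × 0.00599864 = 0.021646
Relative intensity = 0.021646 / 0.377494 × 100 = 5.7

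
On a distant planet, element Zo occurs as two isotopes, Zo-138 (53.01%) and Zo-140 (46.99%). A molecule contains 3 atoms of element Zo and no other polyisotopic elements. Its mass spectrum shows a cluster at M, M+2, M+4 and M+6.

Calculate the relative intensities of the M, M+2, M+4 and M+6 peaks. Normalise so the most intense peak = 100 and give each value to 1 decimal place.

The 3 Zo atoms are independent, so intensities follow the terms of (0.5301 + 0.4699)^3.
P(M) = 0.5301^3 = 0.148961
P(M+2) = 3 × 0.5301^2 × 0.4699^1 = 0.396134
P(M+4) = 3 × 0.5301^1 × 0.4699^2 = 0.351148
P(M+6) = 0.4699^3 = 0.103757
The M+2 peak is largest (0.396134); scaling to 100 gives 37.6 : 100.0 : 88.6 : 26.2.

37.6 : 100.0 : 88.6 : 26.2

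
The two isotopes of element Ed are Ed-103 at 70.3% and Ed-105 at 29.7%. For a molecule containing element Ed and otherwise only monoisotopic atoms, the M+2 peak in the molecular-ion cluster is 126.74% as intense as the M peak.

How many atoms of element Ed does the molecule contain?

3

For n independent Ed atoms, I(M+2)/I(M) = n · (abundance Ed-105) / (abundance Ed-103) = n · 0.297/0.703.
n = 1.2674 × 0.703/0.297 = 3.00 ≈ 3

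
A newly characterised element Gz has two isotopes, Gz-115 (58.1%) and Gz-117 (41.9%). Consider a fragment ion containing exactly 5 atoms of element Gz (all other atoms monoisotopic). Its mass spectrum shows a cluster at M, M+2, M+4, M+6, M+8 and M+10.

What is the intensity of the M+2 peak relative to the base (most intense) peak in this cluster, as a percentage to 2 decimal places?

Term probabilities: M 0.0662, M+2 0.2387, M+4 0.3443, M+6 0.2483, M+8 0.0895, M+10 0.0129. Base peak = M+4.
P(M+4) = C(5,2) × 0.581^3 × 0.419^2 = 10 × 0.19612294 × 0.175561 = 0.344315 (base)
P(M+2) = C(5,1) × 0.581^4 × 0.419^1 = 5 × 0.11394743 × 0.4190 = 0.238720
Relative intensity = 0.238720 / 0.344315 × 100 = 69.33

69.33%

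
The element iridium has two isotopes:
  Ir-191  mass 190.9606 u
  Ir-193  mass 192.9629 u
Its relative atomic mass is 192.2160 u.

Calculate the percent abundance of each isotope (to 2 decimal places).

Ir-191: 37.30%, Ir-193: 62.70%

With x = fraction of Ir-191 (so Ir-193 is 1 − x):
190.9606·x + 192.9629·(1 − x) = 192.2160
(190.9606 − 192.9629)·x = 192.2160 − 192.9629
x = -0.7469 / -2.0023 = 0.37302 → 37.30% Ir-191, 62.70% Ir-193.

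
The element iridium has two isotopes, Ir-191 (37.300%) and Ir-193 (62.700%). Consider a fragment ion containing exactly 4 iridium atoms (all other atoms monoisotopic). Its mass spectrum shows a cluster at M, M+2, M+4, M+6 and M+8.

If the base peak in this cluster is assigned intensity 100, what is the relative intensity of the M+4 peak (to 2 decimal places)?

89.23

Term probabilities: M 0.0194, M+2 0.1302, M+4 0.3282, M+6 0.3678, M+8 0.1546. Base peak = M+6.
P(M+6) = C(4,3) × 0.37300^1 × 0.62700^3 = 4 × 0.3730 × 0.24649188 = 0.367766 (base)
P(M+4) = C(4,2) × 0.37300^2 × 0.62700^2 = 6 × 0.139129 × 0.393129 = 0.328174
Relative intensity = 0.328174 / 0.367766 × 100 = 89.23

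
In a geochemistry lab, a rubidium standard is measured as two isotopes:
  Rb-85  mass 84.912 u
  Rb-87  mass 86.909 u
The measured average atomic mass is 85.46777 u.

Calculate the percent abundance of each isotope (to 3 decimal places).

Rb-85: 72.170%, Rb-87: 27.830%

Let x be the fractional abundance of Rb-85; then Rb-87 has abundance 1 − x.
84.912·x + 86.909·(1 − x) = 85.46777
(84.912 − 86.909)·x = 85.46777 − 86.909
x = -1.44123 / -1.997 = 0.72170 → 72.170% Rb-85, 27.830% Rb-87.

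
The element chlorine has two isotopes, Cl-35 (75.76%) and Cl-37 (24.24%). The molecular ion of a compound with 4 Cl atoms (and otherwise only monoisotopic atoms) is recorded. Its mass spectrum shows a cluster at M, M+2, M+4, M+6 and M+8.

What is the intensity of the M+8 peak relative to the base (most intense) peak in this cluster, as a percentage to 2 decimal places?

0.82%

Binomial terms of (0.7576 + 0.2424)^4: M 0.3294, M+2 0.4216, M+4 0.2023, M+6 0.0432, M+8 0.0035 → M+2 is the base peak.
P(M+2) = C(4,1) × 0.7576^3 × 0.2424^1 = 4 × 0.4348304 × 0.2424 = 0.421612 (base)
P(M+8) = C(4,4) × 0.7576^0 × 0.2424^4 = 1 × 1.0000 × 0.00345247 = 0.003452
Relative intensity = 0.003452 / 0.421612 × 100 = 0.82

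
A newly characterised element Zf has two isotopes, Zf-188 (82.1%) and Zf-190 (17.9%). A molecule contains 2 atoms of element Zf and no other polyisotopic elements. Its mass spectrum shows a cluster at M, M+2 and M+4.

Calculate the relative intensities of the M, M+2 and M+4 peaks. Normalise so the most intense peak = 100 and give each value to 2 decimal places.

100.00 : 43.61 : 4.75

The 2 Zf atoms are independent, so intensities follow the terms of (0.821 + 0.179)^2.
P(M) = 0.821^2 = 0.674041
P(M+2) = 2 × 0.821^1 × 0.179^1 = 0.293918
P(M+4) = 0.179^2 = 0.032041
The M peak is largest (0.674041); scaling to 100 gives 100.00 : 43.61 : 4.75.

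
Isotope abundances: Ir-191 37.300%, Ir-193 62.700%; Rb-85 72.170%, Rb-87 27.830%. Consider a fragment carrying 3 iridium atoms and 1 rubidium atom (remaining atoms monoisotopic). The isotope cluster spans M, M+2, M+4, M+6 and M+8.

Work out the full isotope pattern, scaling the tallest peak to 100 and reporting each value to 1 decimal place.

Iridium pattern (n=3): 0.05189512 : 0.26170165 : 0.43991135 : 0.24649188
Rubidium pattern (n=1): 0.7217 : 0.2783
Convolve the two distributions (both contribute in 2-u steps):
  M: 0.05189512×0.7217 = 0.037453
  M+2: 0.05189512×0.2783 + 0.26170165×0.7217 = 0.203312
  M+4: 0.26170165×0.2783 + 0.43991135×0.7217 = 0.390316
  M+6: 0.43991135×0.2783 + 0.24649188×0.7217 = 0.300321
  M+8: 0.24649188×0.2783 = 0.068599
Scale to base peak (0.390316) = 100: 9.6 : 52.1 : 100.0 : 76.9 : 17.6

9.6 : 52.1 : 100.0 : 76.9 : 17.6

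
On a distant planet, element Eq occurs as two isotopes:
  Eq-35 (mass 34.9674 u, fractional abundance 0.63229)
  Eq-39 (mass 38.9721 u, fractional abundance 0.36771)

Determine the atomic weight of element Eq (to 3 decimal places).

Average mass = Σ (abundance × isotope mass) = 0.63229 × 34.9674 + 0.36771 × 38.9721
= 22.10954 + 14.33043 = 36.43997 u

36.440 u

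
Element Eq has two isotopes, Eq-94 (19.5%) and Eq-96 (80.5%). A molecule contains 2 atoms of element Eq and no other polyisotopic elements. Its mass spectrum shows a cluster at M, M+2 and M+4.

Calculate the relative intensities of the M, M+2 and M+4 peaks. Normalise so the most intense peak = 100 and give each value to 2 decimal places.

5.87 : 48.45 : 100.00

Expanding (0.195 + 0.805)^2:
P(M) = 0.195^2 = 0.038025
P(M+2) = 2 × 0.195^1 × 0.805^1 = 0.313950
P(M+4) = 0.805^2 = 0.648025
The M+4 peak is largest (0.648025); scaling to 100 gives 5.87 : 48.45 : 100.00.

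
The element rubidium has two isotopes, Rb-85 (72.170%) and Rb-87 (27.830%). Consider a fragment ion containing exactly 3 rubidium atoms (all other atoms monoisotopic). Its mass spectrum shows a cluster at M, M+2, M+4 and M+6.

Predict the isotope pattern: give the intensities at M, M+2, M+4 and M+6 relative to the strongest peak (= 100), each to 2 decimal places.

Expanding (0.72170 + 0.27830)^3:
P(M) = 0.72170^3 = 0.375898
P(M+2) = 3 × 0.72170^2 × 0.27830^1 = 0.434858
P(M+4) = 3 × 0.72170^1 × 0.27830^2 = 0.167689
P(M+6) = 0.27830^3 = 0.021555
The M+2 peak is largest (0.434858); scaling to 100 gives 86.44 : 100.00 : 38.56 : 4.96.

86.44 : 100.00 : 38.56 : 4.96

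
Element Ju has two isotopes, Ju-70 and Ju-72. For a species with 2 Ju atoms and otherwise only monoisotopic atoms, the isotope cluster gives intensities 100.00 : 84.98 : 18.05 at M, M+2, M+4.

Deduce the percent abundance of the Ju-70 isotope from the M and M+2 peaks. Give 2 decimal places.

70.18%

If p is the fraction of Ju that is Ju-70, then I(M+2)/I(M) = [C(2,1)·p^1·(1−p)] / p^2 = 2·(1−p)/p = 84.98/100.00 = 0.8498
(1−p)/p = 0.8498/2 = 0.4249  ⇒  p = 1/(1 + 0.4249) = 0.7018
Ju-70: 70.18%, Ju-72: 29.82%.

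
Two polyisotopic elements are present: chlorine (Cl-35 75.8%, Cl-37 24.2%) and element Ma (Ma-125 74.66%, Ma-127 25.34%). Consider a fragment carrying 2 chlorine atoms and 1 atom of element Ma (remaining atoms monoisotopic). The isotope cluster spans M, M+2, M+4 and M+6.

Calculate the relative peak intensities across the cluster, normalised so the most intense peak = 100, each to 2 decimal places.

Chlorine pattern (n=2): 0.574564 : 0.366872 : 0.058564
Element Ma pattern (n=1): 0.7466 : 0.2534
Convolve the two distributions (both contribute in 2-u steps):
  M: 0.574564×0.7466 = 0.428969
  M+2: 0.574564×0.2534 + 0.366872×0.7466 = 0.419501
  M+4: 0.366872×0.2534 + 0.058564×0.7466 = 0.136689
  M+6: 0.058564×0.2534 = 0.014840
Scale to base peak (0.428969) = 100: 100.00 : 97.79 : 31.86 : 3.46

100.00 : 97.79 : 31.86 : 3.46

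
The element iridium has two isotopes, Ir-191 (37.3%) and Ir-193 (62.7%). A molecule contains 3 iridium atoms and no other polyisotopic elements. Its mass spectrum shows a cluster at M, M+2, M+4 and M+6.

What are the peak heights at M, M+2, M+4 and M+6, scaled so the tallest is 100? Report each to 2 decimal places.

11.80 : 59.49 : 100.00 : 56.03

Each Ir atom is independently Ir-191 (p = 0.373) or Ir-193 (q = 0.627); the cluster is the binomial expansion (p + q)^3.
P(M) = 0.373^3 = 0.051895
P(M+2) = 3 × 0.373^2 × 0.627^1 = 0.261702
P(M+4) = 3 × 0.373^1 × 0.627^2 = 0.439911
P(M+6) = 0.627^3 = 0.246492
The M+4 peak is largest (0.439911); scaling to 100 gives 11.80 : 59.49 : 100.00 : 56.03.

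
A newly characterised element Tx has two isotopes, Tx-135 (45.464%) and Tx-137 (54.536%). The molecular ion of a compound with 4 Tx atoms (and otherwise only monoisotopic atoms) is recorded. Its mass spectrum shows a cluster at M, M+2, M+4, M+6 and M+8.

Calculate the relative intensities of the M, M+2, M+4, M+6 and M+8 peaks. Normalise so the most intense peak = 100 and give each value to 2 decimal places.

Expanding (0.45464 + 0.54536)^4:
P(M) = 0.45464^4 = 0.042724
P(M+2) = 4 × 0.45464^3 × 0.54536^1 = 0.204996
P(M+4) = 6 × 0.45464^2 × 0.54536^2 = 0.368853
P(M+6) = 4 × 0.45464^1 × 0.54536^3 = 0.294970
P(M+8) = 0.54536^4 = 0.088457
The M+4 peak is largest (0.368853); scaling to 100 gives 11.58 : 55.58 : 100.00 : 79.97 : 23.98.

11.58 : 55.58 : 100.00 : 79.97 : 23.98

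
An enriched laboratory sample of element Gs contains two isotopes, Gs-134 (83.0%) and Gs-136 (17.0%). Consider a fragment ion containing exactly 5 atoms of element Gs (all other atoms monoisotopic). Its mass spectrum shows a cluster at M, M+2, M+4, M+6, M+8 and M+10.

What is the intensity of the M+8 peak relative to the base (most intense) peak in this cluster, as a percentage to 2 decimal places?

0.86%

Binomial terms of (0.830 + 0.170)^5: M 0.3939, M+2 0.4034, M+4 0.1652, M+6 0.0338, M+8 0.0035, M+10 0.0001 → M+2 is the base peak.
P(M+2) = C(5,1) × 0.830^4 × 0.170^1 = 5 × 0.47458321 × 0.1700 = 0.403396 (base)
P(M+8) = C(5,4) × 0.830^1 × 0.170^4 = 5 × 0.8300 × 0.00083521 = 0.003466
Relative intensity = 0.003466 / 0.403396 × 100 = 0.86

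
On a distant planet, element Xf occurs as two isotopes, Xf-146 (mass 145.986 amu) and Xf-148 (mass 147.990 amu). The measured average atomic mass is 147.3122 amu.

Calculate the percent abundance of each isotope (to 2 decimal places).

Writing the weighted mean with unknown fraction x of Xf-146:
145.986·x + 147.990·(1 − x) = 147.3122
(145.986 − 147.990)·x = 147.3122 − 147.990
x = -0.6778 / -2.004 = 0.33822 → 33.82% Xf-146, 66.18% Xf-148.

Xf-146: 33.82%, Xf-148: 66.18%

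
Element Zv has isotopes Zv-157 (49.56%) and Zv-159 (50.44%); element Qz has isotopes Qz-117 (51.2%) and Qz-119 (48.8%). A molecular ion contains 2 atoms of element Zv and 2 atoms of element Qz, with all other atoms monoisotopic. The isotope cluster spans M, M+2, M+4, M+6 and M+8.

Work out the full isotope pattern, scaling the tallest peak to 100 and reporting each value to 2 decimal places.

Element Zv pattern (n=2): 0.24561936 : 0.49996128 : 0.25441936
Element Qz pattern (n=2): 0.262144 : 0.499712 : 0.238144
Convolve the two distributions (both contribute in 2-u steps):
  M: 0.24561936×0.262144 = 0.064388
  M+2: 0.24561936×0.499712 + 0.49996128×0.262144 = 0.253801
  M+4: 0.24561936×0.238144 + 0.49996128×0.499712 + 0.25441936×0.262144 = 0.375024
  M+6: 0.49996128×0.238144 + 0.25441936×0.499712 = 0.246199
  M+8: 0.25441936×0.238144 = 0.060588
Scale to base peak (0.375024) = 100: 17.17 : 67.68 : 100.00 : 65.65 : 16.16

17.17 : 67.68 : 100.00 : 65.65 : 16.16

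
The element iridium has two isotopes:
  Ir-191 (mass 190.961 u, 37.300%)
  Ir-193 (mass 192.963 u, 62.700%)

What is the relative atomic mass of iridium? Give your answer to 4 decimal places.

192.2163 u

The abundance-weighted mean is 0.37300 × 190.961 + 0.62700 × 192.963
= 71.22845 + 120.98780 = 192.21625 u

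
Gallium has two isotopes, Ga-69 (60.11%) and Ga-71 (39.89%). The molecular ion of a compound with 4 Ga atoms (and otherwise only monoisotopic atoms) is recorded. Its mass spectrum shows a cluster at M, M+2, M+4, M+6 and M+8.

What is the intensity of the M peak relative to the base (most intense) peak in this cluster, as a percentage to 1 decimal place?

37.7%

(0.6011 + 0.3989)^4 gives M 0.1306, M+2 0.3465, M+4 0.3450, M+6 0.1526, M+8 0.0253; the largest is M+2.
P(M+2) = C(4,1) × 0.6011^3 × 0.3989^1 = 4 × 0.21719018 × 0.3989 = 0.346549 (base)
P(M) = C(4,0) × 0.6011^4 × 0.3989^0 = 1 × 0.13055302 × 1.0000 = 0.130553
Relative intensity = 0.130553 / 0.346549 × 100 = 37.7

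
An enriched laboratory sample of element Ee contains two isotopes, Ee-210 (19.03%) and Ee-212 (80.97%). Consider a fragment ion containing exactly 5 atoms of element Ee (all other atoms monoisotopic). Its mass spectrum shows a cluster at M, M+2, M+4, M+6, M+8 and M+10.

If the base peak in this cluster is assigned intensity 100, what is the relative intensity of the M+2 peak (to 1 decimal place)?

1.3

(0.1903 + 0.8097)^5 gives M 0.0002, M+2 0.0053, M+4 0.0452, M+6 0.1922, M+8 0.4090, M+10 0.3480; the largest is M+8.
P(M+8) = C(5,4) × 0.1903^1 × 0.8097^4 = 5 × 0.1903 × 0.42982984 = 0.408983 (base)
P(M+2) = C(5,1) × 0.1903^4 × 0.8097^1 = 5 × 0.00131146 × 0.8097 = 0.005309
Relative intensity = 0.005309 / 0.408983 × 100 = 1.3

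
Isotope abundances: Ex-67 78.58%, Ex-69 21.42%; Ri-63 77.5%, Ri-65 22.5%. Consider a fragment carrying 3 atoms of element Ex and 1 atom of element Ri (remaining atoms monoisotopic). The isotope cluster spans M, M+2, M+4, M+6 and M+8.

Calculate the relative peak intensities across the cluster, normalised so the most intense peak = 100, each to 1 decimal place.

90.2 : 100.0 : 41.5 : 7.7 : 0.5

Element Ex pattern (n=3): 0.48521707 : 0.3967937 : 0.10816138 : 0.00982785
Element Ri pattern (n=1): 0.7750 : 0.2250
Convolve the two distributions (both contribute in 2-u steps):
  M: 0.48521707×0.7750 = 0.376043
  M+2: 0.48521707×0.2250 + 0.3967937×0.7750 = 0.416689
  M+4: 0.3967937×0.2250 + 0.10816138×0.7750 = 0.173104
  M+6: 0.10816138×0.2250 + 0.00982785×0.7750 = 0.031953
  M+8: 0.00982785×0.2250 = 0.002211
Scale to base peak (0.416689) = 100: 90.2 : 100.0 : 41.5 : 7.7 : 0.5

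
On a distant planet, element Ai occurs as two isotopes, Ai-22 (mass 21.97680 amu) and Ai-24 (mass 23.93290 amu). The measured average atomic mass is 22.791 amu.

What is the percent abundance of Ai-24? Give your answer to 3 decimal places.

41.624%

Let x be the fractional abundance of Ai-22; then Ai-24 has abundance 1 − x.
21.97680·x + 23.93290·(1 − x) = 22.791
(21.97680 − 23.93290)·x = 22.791 − 23.93290
x = -1.14190 / -1.95610 = 0.58376 → 58.376% Ai-22, 41.624% Ai-24.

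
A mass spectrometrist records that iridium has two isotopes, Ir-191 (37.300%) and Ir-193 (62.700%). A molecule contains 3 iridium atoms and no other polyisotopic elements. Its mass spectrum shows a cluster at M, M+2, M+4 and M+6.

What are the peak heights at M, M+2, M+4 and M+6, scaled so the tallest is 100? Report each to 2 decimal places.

11.80 : 59.49 : 100.00 : 56.03

Each Ir atom is independently Ir-191 (p = 0.37300) or Ir-193 (q = 0.62700); the cluster is the binomial expansion (p + q)^3.
P(M) = 0.37300^3 = 0.051895
P(M+2) = 3 × 0.37300^2 × 0.62700^1 = 0.261702
P(M+4) = 3 × 0.37300^1 × 0.62700^2 = 0.439911
P(M+6) = 0.62700^3 = 0.246492
The M+4 peak is largest (0.439911); scaling to 100 gives 11.80 : 59.49 : 100.00 : 56.03.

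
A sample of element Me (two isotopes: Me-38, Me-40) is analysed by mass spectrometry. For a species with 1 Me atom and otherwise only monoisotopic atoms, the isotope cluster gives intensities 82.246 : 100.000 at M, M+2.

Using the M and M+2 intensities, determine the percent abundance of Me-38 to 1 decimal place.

If p is the fraction of Me that is Me-38, then I(M+2)/I(M) = [C(1,1)·p^0·(1−p)] / p^1 = 1·(1−p)/p = 100.000/82.246 = 1.2159
(1−p)/p = 1.2159/1 = 1.2159  ⇒  p = 1/(1 + 1.2159) = 0.4513
Me-38: 45.1%, Me-40: 54.9%.

45.1%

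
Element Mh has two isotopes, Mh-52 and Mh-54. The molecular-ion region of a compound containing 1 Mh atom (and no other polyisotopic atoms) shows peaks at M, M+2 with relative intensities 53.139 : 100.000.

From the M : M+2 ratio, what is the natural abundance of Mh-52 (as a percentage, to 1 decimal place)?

If p is the fraction of Mh that is Mh-52, then I(M+2)/I(M) = [C(1,1)·p^0·(1−p)] / p^1 = 1·(1−p)/p = 100.000/53.139 = 1.8819
(1−p)/p = 1.8819/1 = 1.8819  ⇒  p = 1/(1 + 1.8819) = 0.3470
Mh-52: 34.7%, Mh-54: 65.3%.

34.7%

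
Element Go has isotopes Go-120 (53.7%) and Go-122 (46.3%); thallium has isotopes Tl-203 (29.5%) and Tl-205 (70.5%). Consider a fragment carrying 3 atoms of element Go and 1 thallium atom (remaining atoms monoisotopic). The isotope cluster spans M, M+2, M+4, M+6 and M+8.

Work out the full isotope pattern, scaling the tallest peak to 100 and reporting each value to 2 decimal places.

11.89 : 59.16 : 100.00 : 70.98 : 18.21

Element Go pattern (n=3): 0.15485415 : 0.40054454 : 0.34534846 : 0.09925285
Thallium pattern (n=1): 0.2950 : 0.7050
Convolve the two distributions (both contribute in 2-u steps):
  M: 0.15485415×0.2950 = 0.045682
  M+2: 0.15485415×0.7050 + 0.40054454×0.2950 = 0.227333
  M+4: 0.40054454×0.7050 + 0.34534846×0.2950 = 0.384262
  M+6: 0.34534846×0.7050 + 0.09925285×0.2950 = 0.272750
  M+8: 0.09925285×0.7050 = 0.069973
Scale to base peak (0.384262) = 100: 11.89 : 59.16 : 100.00 : 70.98 : 18.21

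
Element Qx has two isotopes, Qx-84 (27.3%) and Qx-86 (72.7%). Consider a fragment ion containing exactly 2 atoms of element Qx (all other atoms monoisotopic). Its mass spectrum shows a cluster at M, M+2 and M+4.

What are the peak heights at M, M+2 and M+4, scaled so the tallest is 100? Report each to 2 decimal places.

Expanding (0.273 + 0.727)^2:
P(M) = 0.273^2 = 0.074529
P(M+2) = 2 × 0.273^1 × 0.727^1 = 0.396942
P(M+4) = 0.727^2 = 0.528529
The M+4 peak is largest (0.528529); scaling to 100 gives 14.10 : 75.10 : 100.00.

14.10 : 75.10 : 100.00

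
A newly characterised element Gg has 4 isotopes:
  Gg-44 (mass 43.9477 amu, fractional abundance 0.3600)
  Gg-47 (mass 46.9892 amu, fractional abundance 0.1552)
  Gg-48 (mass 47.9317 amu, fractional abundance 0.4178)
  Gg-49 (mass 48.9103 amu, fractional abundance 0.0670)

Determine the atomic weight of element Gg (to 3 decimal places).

46.417 amu

Average mass = Σ (abundance × isotope mass) = 0.3600 × 43.9477 + 0.1552 × 46.9892 + 0.4178 × 47.9317 + 0.0670 × 48.9103
= 15.82117 + 7.29272 + 20.02586 + 3.27699 = 46.41674 amu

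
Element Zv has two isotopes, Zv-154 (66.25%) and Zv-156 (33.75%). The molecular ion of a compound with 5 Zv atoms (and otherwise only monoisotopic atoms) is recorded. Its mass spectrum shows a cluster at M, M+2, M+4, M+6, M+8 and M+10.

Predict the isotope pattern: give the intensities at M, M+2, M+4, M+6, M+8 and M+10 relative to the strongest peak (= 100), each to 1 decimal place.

38.5 : 98.1 : 100.0 : 50.9 : 13.0 : 1.3

The 5 Zv atoms are independent, so intensities follow the terms of (0.6625 + 0.3375)^5.
P(M) = 0.6625^5 = 0.127623
P(M+2) = 5 × 0.6625^4 × 0.3375^1 = 0.325078
P(M+4) = 10 × 0.6625^3 × 0.3375^2 = 0.331211
P(M+6) = 10 × 0.6625^2 × 0.3375^3 = 0.168730
P(M+8) = 5 × 0.6625^1 × 0.3375^4 = 0.042978
P(M+10) = 0.3375^5 = 0.004379
The M+4 peak is largest (0.331211); scaling to 100 gives 38.5 : 98.1 : 100.0 : 50.9 : 13.0 : 1.3.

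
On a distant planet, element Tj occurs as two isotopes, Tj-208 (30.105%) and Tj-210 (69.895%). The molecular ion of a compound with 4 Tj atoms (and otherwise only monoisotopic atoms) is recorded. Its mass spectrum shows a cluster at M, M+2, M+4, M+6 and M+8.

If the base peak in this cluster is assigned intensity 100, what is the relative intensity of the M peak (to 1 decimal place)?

(0.30105 + 0.69895)^4 gives M 0.0082, M+2 0.0763, M+4 0.2657, M+6 0.4112, M+8 0.2387; the largest is M+6.
P(M+6) = C(4,3) × 0.30105^1 × 0.69895^3 = 4 × 0.30105 × 0.34145881 = 0.411185 (base)
P(M) = C(4,0) × 0.30105^4 × 0.69895^0 = 1 × 0.008214 × 1.0000 = 0.008214
Relative intensity = 0.008214 / 0.411185 × 100 = 2.0

2.0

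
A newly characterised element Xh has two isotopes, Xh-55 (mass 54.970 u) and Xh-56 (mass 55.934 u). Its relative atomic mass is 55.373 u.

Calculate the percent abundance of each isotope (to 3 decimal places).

With x = fraction of Xh-55 (so Xh-56 is 1 − x):
54.970·x + 55.934·(1 − x) = 55.373
(54.970 − 55.934)·x = 55.373 − 55.934
x = -0.561 / -0.964 = 0.58195 → 58.195% Xh-55, 41.805% Xh-56.

Xh-55: 58.195%, Xh-56: 41.805%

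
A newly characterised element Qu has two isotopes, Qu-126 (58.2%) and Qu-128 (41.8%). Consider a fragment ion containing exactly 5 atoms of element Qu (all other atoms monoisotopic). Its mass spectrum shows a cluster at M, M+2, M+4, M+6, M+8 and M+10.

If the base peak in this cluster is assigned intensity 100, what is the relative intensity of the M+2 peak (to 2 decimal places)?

Binomial terms of (0.582 + 0.418)^5: M 0.0668, M+2 0.2398, M+4 0.3444, M+6 0.2474, M+8 0.0888, M+10 0.0128 → M+4 is the base peak.
P(M+4) = C(5,2) × 0.582^3 × 0.418^2 = 10 × 0.19713737 × 0.174724 = 0.344446 (base)
P(M+2) = C(5,1) × 0.582^4 × 0.418^1 = 5 × 0.11473395 × 0.4180 = 0.239794
Relative intensity = 0.239794 / 0.344446 × 100 = 69.62

69.62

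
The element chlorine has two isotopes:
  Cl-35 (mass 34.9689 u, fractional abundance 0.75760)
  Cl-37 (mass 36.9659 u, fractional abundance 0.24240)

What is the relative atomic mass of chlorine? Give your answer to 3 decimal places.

The abundance-weighted mean is 0.75760 × 34.9689 + 0.24240 × 36.9659
= 26.49244 + 8.96053 = 35.45297 u

35.453 u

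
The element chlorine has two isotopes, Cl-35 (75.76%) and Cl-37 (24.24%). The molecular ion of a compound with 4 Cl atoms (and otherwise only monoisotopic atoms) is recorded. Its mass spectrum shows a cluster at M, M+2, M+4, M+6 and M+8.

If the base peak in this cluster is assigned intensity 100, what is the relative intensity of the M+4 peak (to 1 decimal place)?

Binomial terms of (0.7576 + 0.2424)^4: M 0.3294, M+2 0.4216, M+4 0.2023, M+6 0.0432, M+8 0.0035 → M+2 is the base peak.
P(M+2) = C(4,1) × 0.7576^3 × 0.2424^1 = 4 × 0.4348304 × 0.2424 = 0.421612 (base)
P(M+4) = C(4,2) × 0.7576^2 × 0.2424^2 = 6 × 0.57395776 × 0.05875776 = 0.202347
Relative intensity = 0.202347 / 0.421612 × 100 = 48.0

48.0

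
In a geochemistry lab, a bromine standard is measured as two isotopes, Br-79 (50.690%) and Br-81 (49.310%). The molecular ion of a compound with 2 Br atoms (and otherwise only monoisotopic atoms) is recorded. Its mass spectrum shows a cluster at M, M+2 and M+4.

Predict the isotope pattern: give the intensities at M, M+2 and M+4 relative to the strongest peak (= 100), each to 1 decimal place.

Each Br atom is independently Br-79 (p = 0.50690) or Br-81 (q = 0.49310); the cluster is the binomial expansion (p + q)^2.
P(M) = 0.50690^2 = 0.256948
P(M+2) = 2 × 0.50690^1 × 0.49310^1 = 0.499905
P(M+4) = 0.49310^2 = 0.243148
The M+2 peak is largest (0.499905); scaling to 100 gives 51.4 : 100.0 : 48.6.

51.4 : 100.0 : 48.6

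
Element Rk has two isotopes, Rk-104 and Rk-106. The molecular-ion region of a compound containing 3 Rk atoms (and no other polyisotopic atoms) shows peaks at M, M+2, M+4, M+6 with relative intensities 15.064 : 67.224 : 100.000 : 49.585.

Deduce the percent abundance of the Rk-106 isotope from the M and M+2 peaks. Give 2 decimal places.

59.80%

Write p for the Rk-104 fraction. I(M+2)/I(M) = [C(3,1)·p^2·(1−p)] / p^3 = 3·(1−p)/p = 67.224/15.064 = 4.4626
(1−p)/p = 4.4626/3 = 1.4875  ⇒  p = 1/(1 + 1.4875) = 0.4020
Rk-104: 40.20%, Rk-106: 59.80%.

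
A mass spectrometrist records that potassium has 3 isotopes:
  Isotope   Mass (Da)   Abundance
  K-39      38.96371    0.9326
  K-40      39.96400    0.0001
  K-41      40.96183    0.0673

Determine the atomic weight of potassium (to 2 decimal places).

39.10 Da

Average mass = Σ (abundance × isotope mass) = 0.9326 × 38.96371 + 0.0001 × 39.96400 + 0.0673 × 40.96183
= 36.337556 + 0.003996 + 2.756731 = 39.098283 Da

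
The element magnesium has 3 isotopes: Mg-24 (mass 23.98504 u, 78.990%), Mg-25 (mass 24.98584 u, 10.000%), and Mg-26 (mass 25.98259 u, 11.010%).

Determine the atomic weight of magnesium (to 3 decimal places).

Ar = Σ fᵢ·mᵢ = 0.78990 × 23.98504 + 0.10000 × 24.98584 + 0.11010 × 25.98259
= 18.945783 + 2.498584 + 2.860683 = 24.305050 u

24.305 u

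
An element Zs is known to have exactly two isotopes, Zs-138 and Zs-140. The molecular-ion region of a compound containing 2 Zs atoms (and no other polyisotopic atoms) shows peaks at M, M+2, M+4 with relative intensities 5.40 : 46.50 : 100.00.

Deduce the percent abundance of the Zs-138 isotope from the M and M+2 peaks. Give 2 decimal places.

18.85%

Let p = fractional abundance of Zs-138. I(M+2)/I(M) = [C(2,1)·p^1·(1−p)] / p^2 = 2·(1−p)/p = 46.50/5.40 = 8.6111
(1−p)/p = 8.6111/2 = 4.3056  ⇒  p = 1/(1 + 4.3056) = 0.1885
Zs-138: 18.85%, Zs-140: 81.15%.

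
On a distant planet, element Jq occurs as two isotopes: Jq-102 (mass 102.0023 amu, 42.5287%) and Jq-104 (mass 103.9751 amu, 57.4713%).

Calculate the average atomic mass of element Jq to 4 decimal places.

Weight each isotope mass by its fractional abundance: 0.425287 × 102.0023 + 0.574713 × 103.9751
= 43.38025 + 59.75584 = 103.13609 amu

103.1361 amu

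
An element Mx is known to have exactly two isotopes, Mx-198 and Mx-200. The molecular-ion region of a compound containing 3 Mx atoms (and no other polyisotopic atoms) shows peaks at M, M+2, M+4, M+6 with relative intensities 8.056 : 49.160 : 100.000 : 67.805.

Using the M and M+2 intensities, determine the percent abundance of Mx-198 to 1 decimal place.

Let p = fractional abundance of Mx-198. I(M+2)/I(M) = [C(3,1)·p^2·(1−p)] / p^3 = 3·(1−p)/p = 49.160/8.056 = 6.1023
(1−p)/p = 6.1023/3 = 2.0341  ⇒  p = 1/(1 + 2.0341) = 0.3296
Mx-198: 33.0%, Mx-200: 67.0%.

33.0%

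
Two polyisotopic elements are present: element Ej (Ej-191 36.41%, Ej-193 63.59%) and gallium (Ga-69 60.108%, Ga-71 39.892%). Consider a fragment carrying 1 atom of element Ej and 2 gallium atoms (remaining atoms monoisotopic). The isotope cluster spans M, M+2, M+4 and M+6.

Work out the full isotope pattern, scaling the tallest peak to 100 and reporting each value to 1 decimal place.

32.5 : 100.0 : 89.7 : 25.0

Element Ej pattern (n=1): 0.3641 : 0.6359
Gallium pattern (n=2): 0.36129717 : 0.47956567 : 0.15913717
Convolve the two distributions (both contribute in 2-u steps):
  M: 0.3641×0.36129717 = 0.131548
  M+2: 0.3641×0.47956567 + 0.6359×0.36129717 = 0.404359
  M+4: 0.3641×0.15913717 + 0.6359×0.47956567 = 0.362898
  M+6: 0.6359×0.15913717 = 0.101195
Scale to base peak (0.404359) = 100: 32.5 : 100.0 : 89.7 : 25.0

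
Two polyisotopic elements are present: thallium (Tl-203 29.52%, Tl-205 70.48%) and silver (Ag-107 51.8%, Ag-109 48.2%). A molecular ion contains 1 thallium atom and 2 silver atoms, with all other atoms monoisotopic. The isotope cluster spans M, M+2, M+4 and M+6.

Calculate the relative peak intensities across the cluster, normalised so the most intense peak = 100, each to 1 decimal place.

Thallium pattern (n=1): 0.2952 : 0.7048
Silver pattern (n=2): 0.268324 : 0.499352 : 0.232324
Convolve the two distributions (both contribute in 2-u steps):
  M: 0.2952×0.268324 = 0.079209
  M+2: 0.2952×0.499352 + 0.7048×0.268324 = 0.336523
  M+4: 0.2952×0.232324 + 0.7048×0.499352 = 0.420525
  M+6: 0.7048×0.232324 = 0.163742
Scale to base peak (0.420525) = 100: 18.8 : 80.0 : 100.0 : 38.9

18.8 : 80.0 : 100.0 : 38.9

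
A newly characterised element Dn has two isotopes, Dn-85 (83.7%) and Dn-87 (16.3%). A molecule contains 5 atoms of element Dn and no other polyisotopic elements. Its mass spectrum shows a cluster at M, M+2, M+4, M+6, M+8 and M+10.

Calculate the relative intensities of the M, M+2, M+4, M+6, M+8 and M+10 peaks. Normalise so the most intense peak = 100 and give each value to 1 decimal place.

The 5 Dn atoms are independent, so intensities follow the terms of (0.837 + 0.163)^5.
P(M) = 0.837^5 = 0.410797
P(M+2) = 5 × 0.837^4 × 0.163^1 = 0.399999
P(M+4) = 10 × 0.837^3 × 0.163^2 = 0.155794
P(M+6) = 10 × 0.837^2 × 0.163^3 = 0.030340
P(M+8) = 5 × 0.837^1 × 0.163^4 = 0.002954
P(M+10) = 0.163^5 = 0.000115
The M peak is largest (0.410797); scaling to 100 gives 100.0 : 97.4 : 37.9 : 7.4 : 0.7 : 0.0.

100.0 : 97.4 : 37.9 : 7.4 : 0.7 : 0.0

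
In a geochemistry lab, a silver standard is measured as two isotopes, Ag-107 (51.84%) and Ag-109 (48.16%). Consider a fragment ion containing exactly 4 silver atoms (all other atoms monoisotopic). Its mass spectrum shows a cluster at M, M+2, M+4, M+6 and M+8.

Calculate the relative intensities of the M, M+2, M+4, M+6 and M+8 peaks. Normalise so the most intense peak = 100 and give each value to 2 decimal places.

19.31 : 71.76 : 100.00 : 61.93 : 14.38

The 4 Ag atoms are independent, so intensities follow the terms of (0.5184 + 0.4816)^4.
P(M) = 0.5184^4 = 0.072220
P(M+2) = 4 × 0.5184^3 × 0.4816^1 = 0.268375
P(M+4) = 6 × 0.5184^2 × 0.4816^2 = 0.373985
P(M+6) = 4 × 0.5184^1 × 0.4816^3 = 0.231624
P(M+8) = 0.4816^4 = 0.053795
The M+4 peak is largest (0.373985); scaling to 100 gives 19.31 : 71.76 : 100.00 : 61.93 : 14.38.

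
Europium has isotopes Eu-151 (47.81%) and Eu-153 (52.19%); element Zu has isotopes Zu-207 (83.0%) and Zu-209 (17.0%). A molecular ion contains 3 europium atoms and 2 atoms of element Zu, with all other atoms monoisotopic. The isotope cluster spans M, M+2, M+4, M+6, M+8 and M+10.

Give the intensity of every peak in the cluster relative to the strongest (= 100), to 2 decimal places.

20.17 : 74.31 : 100.00 : 58.54 : 13.77 : 1.10

Europium pattern (n=3): 0.10928391 : 0.3578871 : 0.39067407 : 0.14215492
Element Zu pattern (n=2): 0.6889 : 0.2822 : 0.0289
Convolve the two distributions (both contribute in 2-u steps):
  M: 0.10928391×0.6889 = 0.075286
  M+2: 0.10928391×0.2822 + 0.3578871×0.6889 = 0.277388
  M+4: 0.10928391×0.0289 + 0.3578871×0.2822 + 0.39067407×0.6889 = 0.373289
  M+6: 0.3578871×0.0289 + 0.39067407×0.2822 + 0.14215492×0.6889 = 0.218522
  M+8: 0.39067407×0.0289 + 0.14215492×0.2822 = 0.051407
  M+10: 0.14215492×0.0289 = 0.004108
Scale to base peak (0.373289) = 100: 20.17 : 74.31 : 100.00 : 58.54 : 13.77 : 1.10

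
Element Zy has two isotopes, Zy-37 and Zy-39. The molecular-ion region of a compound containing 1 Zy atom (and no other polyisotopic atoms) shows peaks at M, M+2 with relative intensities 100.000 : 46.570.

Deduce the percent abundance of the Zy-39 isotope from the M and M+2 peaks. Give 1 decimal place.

Write p for the Zy-37 fraction. I(M+2)/I(M) = [C(1,1)·p^0·(1−p)] / p^1 = 1·(1−p)/p = 46.570/100.000 = 0.4657
(1−p)/p = 0.4657/1 = 0.4657  ⇒  p = 1/(1 + 0.4657) = 0.6823
Zy-37: 68.2%, Zy-39: 31.8%.

31.8%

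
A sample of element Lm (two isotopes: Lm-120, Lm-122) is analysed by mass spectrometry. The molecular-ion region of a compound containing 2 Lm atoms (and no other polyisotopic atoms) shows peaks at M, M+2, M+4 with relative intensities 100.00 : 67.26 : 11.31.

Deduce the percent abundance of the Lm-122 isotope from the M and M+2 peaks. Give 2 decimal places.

Let p = fractional abundance of Lm-120. I(M+2)/I(M) = [C(2,1)·p^1·(1−p)] / p^2 = 2·(1−p)/p = 67.26/100.00 = 0.6726
(1−p)/p = 0.6726/2 = 0.3363  ⇒  p = 1/(1 + 0.3363) = 0.7483
Lm-120: 74.83%, Lm-122: 25.17%.

25.17%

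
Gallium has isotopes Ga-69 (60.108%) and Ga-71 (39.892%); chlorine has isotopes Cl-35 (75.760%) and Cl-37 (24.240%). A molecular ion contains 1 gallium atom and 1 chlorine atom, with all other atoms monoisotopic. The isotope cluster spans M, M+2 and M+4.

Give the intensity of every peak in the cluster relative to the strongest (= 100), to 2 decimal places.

Gallium pattern (n=1): 0.60108 : 0.39892
Chlorine pattern (n=1): 0.7576 : 0.2424
Convolve the two distributions (both contribute in 2-u steps):
  M: 0.60108×0.7576 = 0.455378
  M+2: 0.60108×0.2424 + 0.39892×0.7576 = 0.447924
  M+4: 0.39892×0.2424 = 0.096698
Scale to base peak (0.455378) = 100: 100.00 : 98.36 : 21.23

100.00 : 98.36 : 21.23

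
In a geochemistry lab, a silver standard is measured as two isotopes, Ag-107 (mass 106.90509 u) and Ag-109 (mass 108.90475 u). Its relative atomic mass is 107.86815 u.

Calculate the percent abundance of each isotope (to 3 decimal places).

Ag-107: 51.839%, Ag-109: 48.161%

Writing the weighted mean with unknown fraction x of Ag-107:
106.90509·x + 108.90475·(1 − x) = 107.86815
(106.90509 − 108.90475)·x = 107.86815 − 108.90475
x = -1.03660 / -1.99966 = 0.51839 → 51.839% Ag-107, 48.161% Ag-109.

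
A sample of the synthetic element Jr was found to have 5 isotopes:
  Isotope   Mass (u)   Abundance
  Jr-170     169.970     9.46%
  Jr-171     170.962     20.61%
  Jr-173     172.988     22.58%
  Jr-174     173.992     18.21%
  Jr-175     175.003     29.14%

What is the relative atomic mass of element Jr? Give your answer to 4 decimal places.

The abundance-weighted mean is 0.0946 × 169.970 + 0.2061 × 170.962 + 0.2258 × 172.988 + 0.1821 × 173.992 + 0.2914 × 175.003
= 16.07916 + 35.23527 + 39.06069 + 31.68394 + 50.99587 = 173.05493 u

173.0549 u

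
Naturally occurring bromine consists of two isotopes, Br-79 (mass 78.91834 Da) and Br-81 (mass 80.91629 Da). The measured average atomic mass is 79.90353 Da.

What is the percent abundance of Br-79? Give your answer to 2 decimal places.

Writing the weighted mean with unknown fraction x of Br-79:
78.91834·x + 80.91629·(1 − x) = 79.90353
(78.91834 − 80.91629)·x = 79.90353 − 80.91629
x = -1.01276 / -1.99795 = 0.50690 → 50.69% Br-79, 49.31% Br-81.

50.69%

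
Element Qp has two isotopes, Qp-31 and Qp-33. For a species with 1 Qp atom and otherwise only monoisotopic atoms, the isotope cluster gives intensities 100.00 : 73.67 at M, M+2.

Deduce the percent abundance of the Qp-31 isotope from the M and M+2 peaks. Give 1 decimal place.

57.6%

Write p for the Qp-31 fraction. I(M+2)/I(M) = [C(1,1)·p^0·(1−p)] / p^1 = 1·(1−p)/p = 73.67/100.00 = 0.7367
(1−p)/p = 0.7367/1 = 0.7367  ⇒  p = 1/(1 + 0.7367) = 0.5758
Qp-31: 57.6%, Qp-33: 42.4%.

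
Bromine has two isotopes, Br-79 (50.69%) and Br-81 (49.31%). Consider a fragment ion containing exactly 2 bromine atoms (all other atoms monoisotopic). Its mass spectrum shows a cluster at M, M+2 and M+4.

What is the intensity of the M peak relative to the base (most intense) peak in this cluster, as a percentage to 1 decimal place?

51.4%

Term probabilities: M 0.2569, M+2 0.4999, M+4 0.2431. Base peak = M+2.
P(M+2) = C(2,1) × 0.5069^1 × 0.4931^1 = 2 × 0.5069 × 0.4931 = 0.499905 (base)
P(M) = C(2,0) × 0.5069^2 × 0.4931^0 = 1 × 0.25694761 × 1.0000 = 0.256948
Relative intensity = 0.256948 / 0.499905 × 100 = 51.4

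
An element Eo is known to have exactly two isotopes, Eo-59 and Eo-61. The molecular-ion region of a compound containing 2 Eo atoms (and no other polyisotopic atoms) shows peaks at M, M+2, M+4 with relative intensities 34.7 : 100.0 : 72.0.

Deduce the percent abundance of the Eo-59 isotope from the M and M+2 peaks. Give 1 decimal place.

Write p for the Eo-59 fraction. I(M+2)/I(M) = [C(2,1)·p^1·(1−p)] / p^2 = 2·(1−p)/p = 100.0/34.7 = 2.8818
(1−p)/p = 2.8818/2 = 1.4409  ⇒  p = 1/(1 + 1.4409) = 0.4097
Eo-59: 41.0%, Eo-61: 59.0%.

41.0%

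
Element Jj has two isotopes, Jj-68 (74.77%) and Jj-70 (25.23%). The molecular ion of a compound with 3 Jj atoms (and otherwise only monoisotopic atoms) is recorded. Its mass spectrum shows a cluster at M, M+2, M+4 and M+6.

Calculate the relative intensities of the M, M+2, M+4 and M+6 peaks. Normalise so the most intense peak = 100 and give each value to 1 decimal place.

98.8 : 100.0 : 33.7 : 3.8

The 3 Jj atoms are independent, so intensities follow the terms of (0.7477 + 0.2523)^3.
P(M) = 0.7477^3 = 0.418006
P(M+2) = 3 × 0.7477^2 × 0.2523^1 = 0.423149
P(M+4) = 3 × 0.7477^1 × 0.2523^2 = 0.142785
P(M+6) = 0.2523^3 = 0.016060
The M+2 peak is largest (0.423149); scaling to 100 gives 98.8 : 100.0 : 33.7 : 3.8.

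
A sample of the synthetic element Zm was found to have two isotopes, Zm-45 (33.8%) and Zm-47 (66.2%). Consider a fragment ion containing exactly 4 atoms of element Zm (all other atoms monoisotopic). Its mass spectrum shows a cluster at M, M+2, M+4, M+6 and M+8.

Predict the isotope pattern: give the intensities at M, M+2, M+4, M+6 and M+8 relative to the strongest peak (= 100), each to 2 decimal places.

Expanding (0.338 + 0.662)^4:
P(M) = 0.338^4 = 0.013052
P(M+2) = 4 × 0.338^3 × 0.662^1 = 0.102251
P(M+4) = 6 × 0.338^2 × 0.662^2 = 0.300400
P(M+6) = 4 × 0.338^1 × 0.662^3 = 0.392239
P(M+8) = 0.662^4 = 0.192058
The M+6 peak is largest (0.392239); scaling to 100 gives 3.33 : 26.07 : 76.59 : 100.00 : 48.96.

3.33 : 26.07 : 76.59 : 100.00 : 48.96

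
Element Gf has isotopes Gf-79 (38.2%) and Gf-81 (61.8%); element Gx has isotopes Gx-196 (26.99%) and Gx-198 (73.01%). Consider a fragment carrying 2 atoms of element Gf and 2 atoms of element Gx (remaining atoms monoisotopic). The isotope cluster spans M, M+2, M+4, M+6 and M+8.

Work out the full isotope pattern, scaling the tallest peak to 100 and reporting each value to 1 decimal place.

2.6 : 22.9 : 72.5 : 100.0 : 50.6

Element Gf pattern (n=2): 0.145924 : 0.472152 : 0.381924
Element Gx pattern (n=2): 0.07284601 : 0.39410798 : 0.53304601
Convolve the two distributions (both contribute in 2-u steps):
  M: 0.145924×0.07284601 = 0.010630
  M+2: 0.145924×0.39410798 + 0.472152×0.07284601 = 0.091904
  M+4: 0.145924×0.53304601 + 0.472152×0.39410798 + 0.381924×0.07284601 = 0.291685
  M+6: 0.472152×0.53304601 + 0.381924×0.39410798 = 0.402198
  M+8: 0.381924×0.53304601 = 0.203583
Scale to base peak (0.402198) = 100: 2.6 : 22.9 : 72.5 : 100.0 : 50.6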